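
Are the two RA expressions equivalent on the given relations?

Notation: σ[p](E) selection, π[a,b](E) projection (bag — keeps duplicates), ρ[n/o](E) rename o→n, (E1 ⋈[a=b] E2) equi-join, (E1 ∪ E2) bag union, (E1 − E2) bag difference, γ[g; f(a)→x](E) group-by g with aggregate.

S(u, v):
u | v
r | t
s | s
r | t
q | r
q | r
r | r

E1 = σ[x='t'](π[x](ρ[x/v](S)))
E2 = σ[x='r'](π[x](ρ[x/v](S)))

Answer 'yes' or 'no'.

E1 stepwise |·|:
  S → 6
  ρ[x/v](S) → 6
  π[x](ρ[x/v](S)) → 6
  σ[x='t'](π[x](ρ[x/v](S))) → 2
E2 stepwise |·|:
  S → 6
  ρ[x/v](S) → 6
  π[x](ρ[x/v](S)) → 6
  σ[x='r'](π[x](ρ[x/v](S))) → 3

E1 result:
x
t
t
E2 result:
x
r
r
r
Witness: ('t',) appears 2× in E1 but 0× in E2.

no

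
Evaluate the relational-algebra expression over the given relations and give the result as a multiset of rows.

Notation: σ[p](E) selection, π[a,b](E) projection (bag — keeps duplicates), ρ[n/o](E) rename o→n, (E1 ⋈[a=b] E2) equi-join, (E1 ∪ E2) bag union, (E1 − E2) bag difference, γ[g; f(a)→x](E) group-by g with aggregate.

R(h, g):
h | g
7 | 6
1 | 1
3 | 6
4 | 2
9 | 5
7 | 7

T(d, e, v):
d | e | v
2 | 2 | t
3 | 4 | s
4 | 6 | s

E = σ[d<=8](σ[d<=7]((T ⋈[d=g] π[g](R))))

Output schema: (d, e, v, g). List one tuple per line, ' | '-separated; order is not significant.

Stepwise |·|:
  T → 3
  R → 6
  π[g](R) → 6
  (T ⋈[d=g] π[g](R)) → 1
  σ[d<=7]((T ⋈[d=g] π[g](R))) → 1
  σ[d<=8](σ[d<=7]((T ⋈[d=g] π[g](R)))) → 1

== RESULT ==
d | e | v | g
2 | 2 | t | 2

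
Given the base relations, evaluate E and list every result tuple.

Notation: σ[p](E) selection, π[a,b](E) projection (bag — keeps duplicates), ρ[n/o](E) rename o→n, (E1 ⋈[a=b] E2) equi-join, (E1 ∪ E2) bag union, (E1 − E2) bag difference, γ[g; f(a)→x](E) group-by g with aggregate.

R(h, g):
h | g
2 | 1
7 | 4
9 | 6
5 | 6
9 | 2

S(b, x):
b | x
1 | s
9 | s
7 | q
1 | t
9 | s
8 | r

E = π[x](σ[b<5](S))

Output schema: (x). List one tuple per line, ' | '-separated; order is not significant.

Stepwise |·|:
  S → 6
  σ[b<5](S) → 2
  π[x](σ[b<5](S)) → 2

== RESULT ==
x
s
t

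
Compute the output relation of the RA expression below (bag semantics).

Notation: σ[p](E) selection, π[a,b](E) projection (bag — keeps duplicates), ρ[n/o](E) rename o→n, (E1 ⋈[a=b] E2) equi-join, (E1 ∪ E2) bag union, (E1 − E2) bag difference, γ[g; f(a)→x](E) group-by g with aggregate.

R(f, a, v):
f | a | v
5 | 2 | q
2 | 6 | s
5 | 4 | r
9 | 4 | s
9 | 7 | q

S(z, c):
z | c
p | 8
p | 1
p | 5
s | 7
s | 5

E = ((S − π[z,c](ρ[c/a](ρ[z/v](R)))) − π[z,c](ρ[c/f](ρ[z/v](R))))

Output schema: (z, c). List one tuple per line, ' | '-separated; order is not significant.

Stepwise |·|:
  S → 5
  R → 5
  ρ[z/v](R) → 5
  ρ[c/a](ρ[z/v](R)) → 5
  π[z,c](ρ[c/a](ρ[z/v](R))) → 5
  (S − π[z,c](ρ[c/a](ρ[z/v](R)))) → 5
  R → 5
  ρ[z/v](R) → 5
  ρ[c/f](ρ[z/v](R)) → 5
  π[z,c](ρ[c/f](ρ[z/v](R))) → 5
  ((S − π[z,c](ρ[c/a](ρ[z/v](R)))) − π[z,c](ρ[c/f](ρ[z/v](R)))) → 5

== RESULT ==
z | c
p | 1
p | 5
p | 8
s | 5
s | 7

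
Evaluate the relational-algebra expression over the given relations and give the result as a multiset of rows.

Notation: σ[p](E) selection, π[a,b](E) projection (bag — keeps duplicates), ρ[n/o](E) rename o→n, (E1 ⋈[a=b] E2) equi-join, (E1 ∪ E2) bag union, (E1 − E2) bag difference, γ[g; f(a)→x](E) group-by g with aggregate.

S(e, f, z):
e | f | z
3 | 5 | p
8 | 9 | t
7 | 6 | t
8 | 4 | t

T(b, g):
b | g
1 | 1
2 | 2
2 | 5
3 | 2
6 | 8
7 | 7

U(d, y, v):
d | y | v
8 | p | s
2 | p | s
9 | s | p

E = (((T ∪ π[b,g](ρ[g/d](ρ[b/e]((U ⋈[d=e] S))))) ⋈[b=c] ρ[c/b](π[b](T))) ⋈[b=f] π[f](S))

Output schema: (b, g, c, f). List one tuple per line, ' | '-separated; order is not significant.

Per-node cardinality:
  T → 6
  U → 3
  S → 4
  (U ⋈[d=e] S) → 2
  ρ[b/e]((U ⋈[d=e] S)) → 2
  ρ[g/d](ρ[b/e]((U ⋈[d=e] S))) → 2
  π[b,g](ρ[g/d](ρ[b/e]((U ⋈[d=e] S)))) → 2
  (T ∪ π[b,g](ρ[g/d](ρ[b/e]((U ⋈[d=e] S))))) → 8
  T → 6
  π[b](T) → 6
  ρ[c/b](π[b](T)) → 6
  ((T ∪ π[b,g](ρ[g/d](ρ[b/e]((U ⋈[d=e] S))))) ⋈[b=c] ρ[c/b](π[b](T))) → 8
  S → 4
  π[f](S) → 4
  (((T ∪ π[b,g](ρ[g/d](ρ[b/e]((U ⋈[d=e] S))))) ⋈[b=c] ρ[c/b](π[b](T))) ⋈[b=f] π[f](S)) → 1

== RESULT ==
b | g | c | f
6 | 8 | 6 | 6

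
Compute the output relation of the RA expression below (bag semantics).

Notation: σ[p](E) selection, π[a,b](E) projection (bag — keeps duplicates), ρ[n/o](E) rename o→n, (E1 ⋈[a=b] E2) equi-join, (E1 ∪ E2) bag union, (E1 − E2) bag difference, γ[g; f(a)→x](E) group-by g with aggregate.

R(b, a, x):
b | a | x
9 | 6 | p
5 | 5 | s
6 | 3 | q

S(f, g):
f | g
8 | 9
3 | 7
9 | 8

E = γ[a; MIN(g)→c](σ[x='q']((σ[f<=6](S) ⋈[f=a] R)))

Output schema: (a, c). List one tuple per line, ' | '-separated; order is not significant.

Row counts bottom-up:
  S → 3
  σ[f<=6](S) → 1
  R → 3
  (σ[f<=6](S) ⋈[f=a] R) → 1
  σ[x='q']((σ[f<=6](S) ⋈[f=a] R)) → 1
  γ[a; MIN(g)→c](σ[x='q']((σ[f<=6](S) ⋈[f=a] R))) → 1

== RESULT ==
a | c
3 | 7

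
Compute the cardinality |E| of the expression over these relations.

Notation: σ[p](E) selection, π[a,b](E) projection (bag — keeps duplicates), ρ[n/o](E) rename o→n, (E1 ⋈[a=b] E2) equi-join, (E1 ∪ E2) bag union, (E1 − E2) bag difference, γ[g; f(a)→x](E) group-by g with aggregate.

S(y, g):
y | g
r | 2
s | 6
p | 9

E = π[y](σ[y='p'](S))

Subexpression sizes:
  S → 3
  σ[y='p'](S) → 1
  π[y](σ[y='p'](S)) → 1

|E| = 1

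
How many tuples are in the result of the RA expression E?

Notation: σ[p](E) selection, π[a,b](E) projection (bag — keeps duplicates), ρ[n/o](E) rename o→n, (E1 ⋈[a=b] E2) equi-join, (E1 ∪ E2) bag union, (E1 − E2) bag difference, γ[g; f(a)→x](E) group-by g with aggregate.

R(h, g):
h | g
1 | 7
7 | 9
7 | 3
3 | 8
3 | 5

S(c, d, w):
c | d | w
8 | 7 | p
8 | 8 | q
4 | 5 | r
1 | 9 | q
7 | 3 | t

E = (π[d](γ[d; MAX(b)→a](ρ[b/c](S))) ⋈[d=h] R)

Per-node cardinality:
  S → 5
  ρ[b/c](S) → 5
  γ[d; MAX(b)→a](ρ[b/c](S)) → 5
  π[d](γ[d; MAX(b)→a](ρ[b/c](S))) → 5
  R → 5
  (π[d](γ[d; MAX(b)→a](ρ[b/c](S))) ⋈[d=h] R) → 4

|E| = 4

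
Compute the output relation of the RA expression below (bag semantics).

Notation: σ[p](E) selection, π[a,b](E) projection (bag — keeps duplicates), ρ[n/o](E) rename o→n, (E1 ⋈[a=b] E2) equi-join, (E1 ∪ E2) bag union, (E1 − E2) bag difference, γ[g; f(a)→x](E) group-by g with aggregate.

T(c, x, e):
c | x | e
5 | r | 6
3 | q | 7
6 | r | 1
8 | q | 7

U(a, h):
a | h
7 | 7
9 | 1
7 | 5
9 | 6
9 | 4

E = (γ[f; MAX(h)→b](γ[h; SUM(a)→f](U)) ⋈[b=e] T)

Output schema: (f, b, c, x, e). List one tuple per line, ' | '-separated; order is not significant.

Stepwise |·|:
  U → 5
  γ[h; SUM(a)→f](U) → 5
  γ[f; MAX(h)→b](γ[h; SUM(a)→f](U)) → 2
  T → 4
  (γ[f; MAX(h)→b](γ[h; SUM(a)→f](U)) ⋈[b=e] T) → 3

== RESULT ==
f | b | c | x | e
7 | 7 | 3 | q | 7
7 | 7 | 8 | q | 7
9 | 6 | 5 | r | 6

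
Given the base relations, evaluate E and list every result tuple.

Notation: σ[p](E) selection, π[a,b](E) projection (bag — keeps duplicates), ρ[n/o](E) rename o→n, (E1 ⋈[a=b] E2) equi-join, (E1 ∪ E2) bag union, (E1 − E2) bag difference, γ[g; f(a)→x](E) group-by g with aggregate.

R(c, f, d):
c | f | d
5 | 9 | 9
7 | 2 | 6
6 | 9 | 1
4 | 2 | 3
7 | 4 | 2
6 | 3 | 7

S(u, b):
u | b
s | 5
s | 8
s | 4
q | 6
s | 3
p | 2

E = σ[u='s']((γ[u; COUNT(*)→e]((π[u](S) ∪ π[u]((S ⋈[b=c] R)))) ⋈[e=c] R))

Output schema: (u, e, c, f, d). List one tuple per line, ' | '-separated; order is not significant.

Row counts bottom-up:
  S → 6
  π[u](S) → 6
  S → 6
  R → 6
  (S ⋈[b=c] R) → 4
  π[u]((S ⋈[b=c] R)) → 4
  (π[u](S) ∪ π[u]((S ⋈[b=c] R))) → 10
  γ[u; COUNT(*)→e]((π[u](S) ∪ π[u]((S ⋈[b=c] R)))) → 3
  R → 6
  (γ[u; COUNT(*)→e]((π[u](S) ∪ π[u]((S ⋈[b=c] R)))) ⋈[e=c] R) → 2
  σ[u='s']((γ[u; COUNT(*)→e]((π[u](S) ∪ π[u]((S ⋈[b=c] R)))) ⋈[e=c] R)) → 2

== RESULT ==
u | e | c | f | d
s | 6 | 6 | 3 | 7
s | 6 | 6 | 9 | 1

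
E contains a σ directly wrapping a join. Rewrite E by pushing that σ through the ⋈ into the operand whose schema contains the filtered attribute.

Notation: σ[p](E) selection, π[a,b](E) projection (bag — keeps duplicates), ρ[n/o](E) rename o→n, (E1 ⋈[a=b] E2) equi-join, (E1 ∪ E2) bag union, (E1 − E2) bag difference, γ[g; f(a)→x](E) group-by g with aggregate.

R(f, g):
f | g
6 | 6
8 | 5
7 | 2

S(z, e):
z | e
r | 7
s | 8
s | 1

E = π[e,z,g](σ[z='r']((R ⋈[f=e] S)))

σ filters on z, owned by the right side.
E' = π[e,z,g]((R ⋈[f=e] σ[z='r'](S)))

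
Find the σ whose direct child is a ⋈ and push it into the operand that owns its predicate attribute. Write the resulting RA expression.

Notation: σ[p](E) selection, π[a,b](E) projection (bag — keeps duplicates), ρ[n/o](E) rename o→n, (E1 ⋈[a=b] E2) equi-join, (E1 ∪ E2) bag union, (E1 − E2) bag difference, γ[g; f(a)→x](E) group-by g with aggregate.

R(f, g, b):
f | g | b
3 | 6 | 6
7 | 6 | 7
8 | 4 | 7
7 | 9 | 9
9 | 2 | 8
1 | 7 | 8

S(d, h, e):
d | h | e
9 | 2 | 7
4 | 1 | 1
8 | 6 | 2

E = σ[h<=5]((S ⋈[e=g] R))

σ filters on h, owned by the left side.
E' = (σ[h<=5](S) ⋈[e=g] R)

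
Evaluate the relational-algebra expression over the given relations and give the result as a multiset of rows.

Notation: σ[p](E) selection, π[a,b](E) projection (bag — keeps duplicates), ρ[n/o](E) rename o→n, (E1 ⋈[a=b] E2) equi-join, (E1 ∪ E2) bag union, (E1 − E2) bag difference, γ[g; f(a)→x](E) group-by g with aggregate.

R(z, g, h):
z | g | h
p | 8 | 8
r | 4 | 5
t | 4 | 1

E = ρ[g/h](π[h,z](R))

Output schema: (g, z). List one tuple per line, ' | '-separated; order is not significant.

Subexpression sizes:
  R → 3
  π[h,z](R) → 3
  ρ[g/h](π[h,z](R)) → 3

== RESULT ==
g | z
1 | t
5 | r
8 | p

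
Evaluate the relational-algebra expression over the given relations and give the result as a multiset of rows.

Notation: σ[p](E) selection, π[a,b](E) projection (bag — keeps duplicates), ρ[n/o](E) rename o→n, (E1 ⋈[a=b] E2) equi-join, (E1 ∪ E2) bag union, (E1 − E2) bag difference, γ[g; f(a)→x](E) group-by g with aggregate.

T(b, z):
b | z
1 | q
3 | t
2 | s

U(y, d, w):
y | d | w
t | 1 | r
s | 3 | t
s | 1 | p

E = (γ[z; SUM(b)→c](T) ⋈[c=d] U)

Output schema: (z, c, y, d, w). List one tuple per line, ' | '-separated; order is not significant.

Per-node cardinality:
  T → 3
  γ[z; SUM(b)→c](T) → 3
  U → 3
  (γ[z; SUM(b)→c](T) ⋈[c=d] U) → 3

== RESULT ==
z | c | y | d | w
q | 1 | s | 1 | p
q | 1 | t | 1 | r
t | 3 | s | 3 | t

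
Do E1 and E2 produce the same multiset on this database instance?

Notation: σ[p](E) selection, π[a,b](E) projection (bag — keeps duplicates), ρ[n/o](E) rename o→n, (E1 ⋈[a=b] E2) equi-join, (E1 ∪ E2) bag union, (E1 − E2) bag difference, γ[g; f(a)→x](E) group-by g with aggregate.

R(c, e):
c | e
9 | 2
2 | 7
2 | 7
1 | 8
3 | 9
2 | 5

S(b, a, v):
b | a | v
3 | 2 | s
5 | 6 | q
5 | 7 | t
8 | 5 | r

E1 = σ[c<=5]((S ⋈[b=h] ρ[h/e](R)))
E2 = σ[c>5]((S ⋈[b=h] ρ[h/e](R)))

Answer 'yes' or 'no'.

E1 stepwise |·|:
  S → 4
  R → 6
  ρ[h/e](R) → 6
  (S ⋈[b=h] ρ[h/e](R)) → 3
  σ[c<=5]((S ⋈[b=h] ρ[h/e](R))) → 3
E2 stepwise |·|:
  S → 4
  R → 6
  ρ[h/e](R) → 6
  (S ⋈[b=h] ρ[h/e](R)) → 3
  σ[c>5]((S ⋈[b=h] ρ[h/e](R))) → 0

E1 result:
b | a | v | c | h
5 | 6 | q | 2 | 5
5 | 7 | t | 2 | 5
8 | 5 | r | 1 | 8
E2 result:
b | a | v | c | h
(0 rows)
Witness: (5, 7, 't', 2, 5) appears 1× in E1 but 0× in E2.

no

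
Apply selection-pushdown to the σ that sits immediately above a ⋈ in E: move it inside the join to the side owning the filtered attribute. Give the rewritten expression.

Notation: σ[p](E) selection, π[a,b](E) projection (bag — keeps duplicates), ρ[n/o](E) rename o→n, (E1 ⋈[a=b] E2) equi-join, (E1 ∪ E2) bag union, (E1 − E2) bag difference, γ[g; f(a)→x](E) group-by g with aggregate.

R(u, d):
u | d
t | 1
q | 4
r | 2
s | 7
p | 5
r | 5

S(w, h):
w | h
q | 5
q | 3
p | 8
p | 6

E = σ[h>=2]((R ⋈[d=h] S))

σ filters on h, owned by the right side.
E' = (R ⋈[d=h] σ[h>=2](S))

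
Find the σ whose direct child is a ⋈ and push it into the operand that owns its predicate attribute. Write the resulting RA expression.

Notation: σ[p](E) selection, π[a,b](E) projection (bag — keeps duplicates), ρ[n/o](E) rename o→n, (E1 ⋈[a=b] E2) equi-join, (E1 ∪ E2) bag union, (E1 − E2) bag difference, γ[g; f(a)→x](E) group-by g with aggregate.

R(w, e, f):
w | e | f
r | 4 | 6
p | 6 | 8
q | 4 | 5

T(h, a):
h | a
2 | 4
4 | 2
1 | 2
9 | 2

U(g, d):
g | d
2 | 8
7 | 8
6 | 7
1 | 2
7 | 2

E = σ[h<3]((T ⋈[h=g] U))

σ filters on h, owned by the left side.
E' = (σ[h<3](T) ⋈[h=g] U)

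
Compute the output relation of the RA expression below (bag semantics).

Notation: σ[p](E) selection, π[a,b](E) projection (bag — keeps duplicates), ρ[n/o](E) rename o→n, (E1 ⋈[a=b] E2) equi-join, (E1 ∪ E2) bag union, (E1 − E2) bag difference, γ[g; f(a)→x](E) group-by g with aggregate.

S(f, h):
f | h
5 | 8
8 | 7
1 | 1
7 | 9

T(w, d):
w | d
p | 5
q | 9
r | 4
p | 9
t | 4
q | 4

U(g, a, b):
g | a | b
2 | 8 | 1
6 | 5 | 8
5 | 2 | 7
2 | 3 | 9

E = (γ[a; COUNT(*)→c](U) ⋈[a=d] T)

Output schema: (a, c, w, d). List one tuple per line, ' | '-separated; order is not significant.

Stepwise |·|:
  U → 4
  γ[a; COUNT(*)→c](U) → 4
  T → 6
  (γ[a; COUNT(*)→c](U) ⋈[a=d] T) → 1

== RESULT ==
a | c | w | d
5 | 1 | p | 5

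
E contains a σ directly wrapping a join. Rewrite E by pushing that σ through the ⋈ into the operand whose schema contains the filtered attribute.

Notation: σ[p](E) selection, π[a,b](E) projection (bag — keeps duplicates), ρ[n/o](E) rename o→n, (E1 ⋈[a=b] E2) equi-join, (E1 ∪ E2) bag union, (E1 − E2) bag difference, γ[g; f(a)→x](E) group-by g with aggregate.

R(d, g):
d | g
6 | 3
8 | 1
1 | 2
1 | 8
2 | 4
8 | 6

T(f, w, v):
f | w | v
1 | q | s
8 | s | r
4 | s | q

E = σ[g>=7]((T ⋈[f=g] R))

σ filters on g, owned by the right side.
E' = (T ⋈[f=g] σ[g>=7](R))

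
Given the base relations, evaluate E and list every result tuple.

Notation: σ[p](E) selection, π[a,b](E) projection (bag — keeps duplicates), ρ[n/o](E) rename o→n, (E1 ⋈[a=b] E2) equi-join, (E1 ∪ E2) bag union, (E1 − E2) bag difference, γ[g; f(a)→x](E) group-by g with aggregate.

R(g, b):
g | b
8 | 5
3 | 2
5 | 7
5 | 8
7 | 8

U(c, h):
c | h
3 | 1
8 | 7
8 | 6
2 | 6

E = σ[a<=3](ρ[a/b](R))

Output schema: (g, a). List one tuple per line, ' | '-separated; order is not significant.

Per-node cardinality:
  R → 5
  ρ[a/b](R) → 5
  σ[a<=3](ρ[a/b](R)) → 1

== RESULT ==
g | a
3 | 2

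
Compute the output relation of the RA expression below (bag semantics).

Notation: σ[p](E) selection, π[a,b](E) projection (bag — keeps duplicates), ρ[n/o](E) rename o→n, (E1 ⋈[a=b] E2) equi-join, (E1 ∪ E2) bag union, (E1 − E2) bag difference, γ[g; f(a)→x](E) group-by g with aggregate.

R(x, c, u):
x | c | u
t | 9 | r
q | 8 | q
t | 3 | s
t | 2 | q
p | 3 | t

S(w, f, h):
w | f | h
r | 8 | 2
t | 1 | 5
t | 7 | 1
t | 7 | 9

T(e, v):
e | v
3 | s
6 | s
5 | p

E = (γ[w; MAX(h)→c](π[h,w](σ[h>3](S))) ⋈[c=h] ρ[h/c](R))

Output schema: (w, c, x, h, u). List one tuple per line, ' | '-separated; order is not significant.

Stepwise |·|:
  S → 4
  σ[h>3](S) → 2
  π[h,w](σ[h>3](S)) → 2
  γ[w; MAX(h)→c](π[h,w](σ[h>3](S))) → 1
  R → 5
  ρ[h/c](R) → 5
  (γ[w; MAX(h)→c](π[h,w](σ[h>3](S))) ⋈[c=h] ρ[h/c](R)) → 1

== RESULT ==
w | c | x | h | u
t | 9 | t | 9 | r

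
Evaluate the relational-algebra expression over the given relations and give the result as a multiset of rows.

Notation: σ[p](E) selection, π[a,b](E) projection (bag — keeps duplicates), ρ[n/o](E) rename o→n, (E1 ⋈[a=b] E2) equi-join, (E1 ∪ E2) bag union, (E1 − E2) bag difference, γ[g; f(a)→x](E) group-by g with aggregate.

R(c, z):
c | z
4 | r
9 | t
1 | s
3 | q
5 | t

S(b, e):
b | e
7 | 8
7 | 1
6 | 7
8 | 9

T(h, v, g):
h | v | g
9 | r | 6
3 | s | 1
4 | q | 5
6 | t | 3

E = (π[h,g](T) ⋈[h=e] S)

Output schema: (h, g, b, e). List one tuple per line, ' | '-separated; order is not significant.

Row counts bottom-up:
  T → 4
  π[h,g](T) → 4
  S → 4
  (π[h,g](T) ⋈[h=e] S) → 1

== RESULT ==
h | g | b | e
9 | 6 | 8 | 9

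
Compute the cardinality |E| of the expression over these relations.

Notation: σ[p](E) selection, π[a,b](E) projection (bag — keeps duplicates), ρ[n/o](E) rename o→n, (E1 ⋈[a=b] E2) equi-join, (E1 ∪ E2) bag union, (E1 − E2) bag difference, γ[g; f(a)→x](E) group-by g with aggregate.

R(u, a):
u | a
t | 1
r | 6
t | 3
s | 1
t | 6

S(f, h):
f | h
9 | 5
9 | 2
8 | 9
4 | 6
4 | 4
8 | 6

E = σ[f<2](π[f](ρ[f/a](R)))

Per-node cardinality:
  R → 5
  ρ[f/a](R) → 5
  π[f](ρ[f/a](R)) → 5
  σ[f<2](π[f](ρ[f/a](R))) → 2

|E| = 2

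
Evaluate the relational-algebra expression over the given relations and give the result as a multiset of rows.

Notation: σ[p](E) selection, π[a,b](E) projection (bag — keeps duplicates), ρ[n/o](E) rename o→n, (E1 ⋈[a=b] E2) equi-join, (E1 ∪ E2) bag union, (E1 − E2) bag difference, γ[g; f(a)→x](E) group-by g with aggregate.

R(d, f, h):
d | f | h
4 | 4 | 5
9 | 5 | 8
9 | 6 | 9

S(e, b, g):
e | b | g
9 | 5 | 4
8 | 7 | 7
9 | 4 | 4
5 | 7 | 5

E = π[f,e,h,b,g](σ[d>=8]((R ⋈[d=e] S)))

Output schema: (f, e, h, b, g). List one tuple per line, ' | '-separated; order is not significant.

Row counts bottom-up:
  R → 3
  S → 4
  (R ⋈[d=e] S) → 4
  σ[d>=8]((R ⋈[d=e] S)) → 4
  π[f,e,h,b,g](σ[d>=8]((R ⋈[d=e] S))) → 4

== RESULT ==
f | e | h | b | g
5 | 9 | 8 | 4 | 4
5 | 9 | 8 | 5 | 4
6 | 9 | 9 | 4 | 4
6 | 9 | 9 | 5 | 4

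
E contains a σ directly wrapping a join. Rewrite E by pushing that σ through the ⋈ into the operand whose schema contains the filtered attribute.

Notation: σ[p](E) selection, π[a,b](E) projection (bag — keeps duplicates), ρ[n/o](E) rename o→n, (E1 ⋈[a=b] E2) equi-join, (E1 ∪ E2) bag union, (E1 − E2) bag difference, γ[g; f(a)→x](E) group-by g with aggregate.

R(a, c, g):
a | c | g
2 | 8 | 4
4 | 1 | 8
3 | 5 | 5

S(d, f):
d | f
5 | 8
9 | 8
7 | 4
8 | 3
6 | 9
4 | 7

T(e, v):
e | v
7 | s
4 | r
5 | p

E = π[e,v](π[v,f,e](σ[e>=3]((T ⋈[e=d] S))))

σ filters on e, owned by the left side.
E' = π[e,v](π[v,f,e]((σ[e>=3](T) ⋈[e=d] S)))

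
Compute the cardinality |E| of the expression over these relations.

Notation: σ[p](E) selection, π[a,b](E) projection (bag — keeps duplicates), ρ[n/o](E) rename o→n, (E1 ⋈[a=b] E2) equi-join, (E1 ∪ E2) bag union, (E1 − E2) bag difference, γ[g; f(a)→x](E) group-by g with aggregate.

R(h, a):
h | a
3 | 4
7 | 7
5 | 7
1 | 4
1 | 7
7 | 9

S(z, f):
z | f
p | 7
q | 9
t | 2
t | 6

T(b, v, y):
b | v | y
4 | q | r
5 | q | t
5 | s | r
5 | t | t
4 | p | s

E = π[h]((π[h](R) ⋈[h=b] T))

Row counts bottom-up:
  R → 6
  π[h](R) → 6
  T → 5
  (π[h](R) ⋈[h=b] T) → 3
  π[h]((π[h](R) ⋈[h=b] T)) → 3

|E| = 3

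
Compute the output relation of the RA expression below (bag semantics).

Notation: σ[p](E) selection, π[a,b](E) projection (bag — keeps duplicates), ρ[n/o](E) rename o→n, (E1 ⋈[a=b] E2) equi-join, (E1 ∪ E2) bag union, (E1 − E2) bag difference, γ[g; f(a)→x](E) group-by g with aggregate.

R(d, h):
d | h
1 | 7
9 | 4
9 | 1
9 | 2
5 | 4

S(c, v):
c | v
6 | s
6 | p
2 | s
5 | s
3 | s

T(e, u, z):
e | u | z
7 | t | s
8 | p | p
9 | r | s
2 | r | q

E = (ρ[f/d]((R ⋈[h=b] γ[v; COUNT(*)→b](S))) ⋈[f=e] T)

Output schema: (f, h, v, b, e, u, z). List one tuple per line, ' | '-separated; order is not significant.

Per-node cardinality:
  R → 5
  S → 5
  γ[v; COUNT(*)→b](S) → 2
  (R ⋈[h=b] γ[v; COUNT(*)→b](S)) → 3
  ρ[f/d]((R ⋈[h=b] γ[v; COUNT(*)→b](S))) → 3
  T → 4
  (ρ[f/d]((R ⋈[h=b] γ[v; COUNT(*)→b](S))) ⋈[f=e] T) → 2

== RESULT ==
f | h | v | b | e | u | z
9 | 1 | p | 1 | 9 | r | s
9 | 4 | s | 4 | 9 | r | s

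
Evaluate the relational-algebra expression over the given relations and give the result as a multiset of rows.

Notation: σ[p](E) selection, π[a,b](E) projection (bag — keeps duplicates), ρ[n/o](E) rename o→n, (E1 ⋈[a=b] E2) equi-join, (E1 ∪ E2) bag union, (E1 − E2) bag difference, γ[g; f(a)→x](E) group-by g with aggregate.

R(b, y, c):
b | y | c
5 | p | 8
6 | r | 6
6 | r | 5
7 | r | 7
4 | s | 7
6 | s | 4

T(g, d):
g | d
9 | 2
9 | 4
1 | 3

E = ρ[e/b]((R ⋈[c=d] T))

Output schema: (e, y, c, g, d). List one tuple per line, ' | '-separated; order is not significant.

Row counts bottom-up:
  R → 6
  T → 3
  (R ⋈[c=d] T) → 1
  ρ[e/b]((R ⋈[c=d] T)) → 1

== RESULT ==
e | y | c | g | d
6 | s | 4 | 9 | 4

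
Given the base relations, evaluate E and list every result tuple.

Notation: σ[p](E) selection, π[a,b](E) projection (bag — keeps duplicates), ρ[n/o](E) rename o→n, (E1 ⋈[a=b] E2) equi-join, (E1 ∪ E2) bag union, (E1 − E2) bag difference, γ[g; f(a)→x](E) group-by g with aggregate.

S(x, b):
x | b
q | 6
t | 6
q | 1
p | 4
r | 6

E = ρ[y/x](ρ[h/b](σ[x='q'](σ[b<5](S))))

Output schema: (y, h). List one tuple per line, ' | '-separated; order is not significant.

Per-node cardinality:
  S → 5
  σ[b<5](S) → 2
  σ[x='q'](σ[b<5](S)) → 1
  ρ[h/b](σ[x='q'](σ[b<5](S))) → 1
  ρ[y/x](ρ[h/b](σ[x='q'](σ[b<5](S)))) → 1

== RESULT ==
y | h
q | 1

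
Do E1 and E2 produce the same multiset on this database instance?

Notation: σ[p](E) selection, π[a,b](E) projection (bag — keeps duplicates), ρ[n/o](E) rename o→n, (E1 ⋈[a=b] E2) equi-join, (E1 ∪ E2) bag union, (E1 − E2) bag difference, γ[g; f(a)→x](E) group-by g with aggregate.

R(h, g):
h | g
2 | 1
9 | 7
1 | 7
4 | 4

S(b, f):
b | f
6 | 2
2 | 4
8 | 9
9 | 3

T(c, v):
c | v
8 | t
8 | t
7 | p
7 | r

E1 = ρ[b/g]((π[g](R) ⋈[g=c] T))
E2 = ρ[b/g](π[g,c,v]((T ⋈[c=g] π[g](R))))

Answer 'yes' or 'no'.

E1 row counts bottom-up:
  R → 4
  π[g](R) → 4
  T → 4
  (π[g](R) ⋈[g=c] T) → 4
  ρ[b/g]((π[g](R) ⋈[g=c] T)) → 4
E2 row counts bottom-up:
  T → 4
  R → 4
  π[g](R) → 4
  (T ⋈[c=g] π[g](R)) → 4
  π[g,c,v]((T ⋈[c=g] π[g](R))) → 4
  ρ[b/g](π[g,c,v]((T ⋈[c=g] π[g](R)))) → 4

E1 and E2 produce the same multiset:
b | c | v
7 | 7 | p
7 | 7 | p
7 | 7 | r
7 | 7 | r

yes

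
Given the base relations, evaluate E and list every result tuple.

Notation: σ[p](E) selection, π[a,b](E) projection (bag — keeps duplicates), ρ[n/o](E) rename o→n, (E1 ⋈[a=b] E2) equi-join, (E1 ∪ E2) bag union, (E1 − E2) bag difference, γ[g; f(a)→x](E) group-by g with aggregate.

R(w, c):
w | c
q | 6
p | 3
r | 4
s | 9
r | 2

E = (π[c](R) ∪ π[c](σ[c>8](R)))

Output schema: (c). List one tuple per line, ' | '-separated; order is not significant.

Subexpression sizes:
  R → 5
  π[c](R) → 5
  R → 5
  σ[c>8](R) → 1
  π[c](σ[c>8](R)) → 1
  (π[c](R) ∪ π[c](σ[c>8](R))) → 6

== RESULT ==
c
2
3
4
6
9
9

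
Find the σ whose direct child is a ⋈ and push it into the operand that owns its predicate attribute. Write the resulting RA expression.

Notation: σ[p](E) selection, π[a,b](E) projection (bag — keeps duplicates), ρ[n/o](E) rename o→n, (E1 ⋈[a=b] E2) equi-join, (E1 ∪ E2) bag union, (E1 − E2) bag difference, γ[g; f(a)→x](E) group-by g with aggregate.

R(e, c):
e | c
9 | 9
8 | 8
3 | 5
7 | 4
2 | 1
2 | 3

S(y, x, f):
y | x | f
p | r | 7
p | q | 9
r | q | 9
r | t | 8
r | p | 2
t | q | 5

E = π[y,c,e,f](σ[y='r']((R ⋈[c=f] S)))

σ filters on y, owned by the right side.
E' = π[y,c,e,f]((R ⋈[c=f] σ[y='r'](S)))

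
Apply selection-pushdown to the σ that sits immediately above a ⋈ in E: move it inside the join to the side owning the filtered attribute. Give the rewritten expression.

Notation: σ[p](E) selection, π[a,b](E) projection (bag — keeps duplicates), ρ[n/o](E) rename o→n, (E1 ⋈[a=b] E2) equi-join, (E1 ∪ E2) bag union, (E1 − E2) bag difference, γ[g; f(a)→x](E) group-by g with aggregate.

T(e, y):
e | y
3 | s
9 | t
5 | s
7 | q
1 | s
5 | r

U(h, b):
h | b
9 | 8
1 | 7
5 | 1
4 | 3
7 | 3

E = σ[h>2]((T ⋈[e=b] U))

σ filters on h, owned by the right side.
E' = (T ⋈[e=b] σ[h>2](U))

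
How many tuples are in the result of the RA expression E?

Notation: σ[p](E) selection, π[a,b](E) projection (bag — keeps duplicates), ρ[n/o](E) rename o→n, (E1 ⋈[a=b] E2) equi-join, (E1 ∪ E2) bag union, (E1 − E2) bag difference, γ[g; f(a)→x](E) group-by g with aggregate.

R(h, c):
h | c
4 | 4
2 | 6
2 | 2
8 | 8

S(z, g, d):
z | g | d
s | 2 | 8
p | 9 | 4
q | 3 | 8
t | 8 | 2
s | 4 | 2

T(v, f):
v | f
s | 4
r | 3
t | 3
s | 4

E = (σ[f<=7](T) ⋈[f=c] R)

Stepwise |·|:
  T → 4
  σ[f<=7](T) → 4
  R → 4
  (σ[f<=7](T) ⋈[f=c] R) → 2

|E| = 2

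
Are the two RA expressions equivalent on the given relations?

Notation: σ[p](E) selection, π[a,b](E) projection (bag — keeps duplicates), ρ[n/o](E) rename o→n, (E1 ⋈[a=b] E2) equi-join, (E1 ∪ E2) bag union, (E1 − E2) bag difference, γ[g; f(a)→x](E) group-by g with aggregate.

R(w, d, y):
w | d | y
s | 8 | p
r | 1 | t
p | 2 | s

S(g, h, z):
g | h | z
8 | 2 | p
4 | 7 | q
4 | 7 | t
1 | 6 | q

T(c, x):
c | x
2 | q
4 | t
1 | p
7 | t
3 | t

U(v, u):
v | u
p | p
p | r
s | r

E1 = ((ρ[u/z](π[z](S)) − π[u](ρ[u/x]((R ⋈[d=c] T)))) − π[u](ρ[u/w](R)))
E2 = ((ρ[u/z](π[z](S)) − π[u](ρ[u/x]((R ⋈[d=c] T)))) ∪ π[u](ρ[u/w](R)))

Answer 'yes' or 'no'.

E1 per-node cardinality:
  S → 4
  π[z](S) → 4
  ρ[u/z](π[z](S)) → 4
  R → 3
  T → 5
  (R ⋈[d=c] T) → 2
  ρ[u/x]((R ⋈[d=c] T)) → 2
  π[u](ρ[u/x]((R ⋈[d=c] T))) → 2
  (ρ[u/z](π[z](S)) − π[u](ρ[u/x]((R ⋈[d=c] T)))) → 2
  R → 3
  ρ[u/w](R) → 3
  π[u](ρ[u/w](R)) → 3
  ((ρ[u/z](π[z](S)) − π[u](ρ[u/x]((R ⋈[d=c] T)))) − π[u](ρ[u/w](R))) → 2
E2 per-node cardinality:
  S → 4
  π[z](S) → 4
  ρ[u/z](π[z](S)) → 4
  R → 3
  T → 5
  (R ⋈[d=c] T) → 2
  ρ[u/x]((R ⋈[d=c] T)) → 2
  π[u](ρ[u/x]((R ⋈[d=c] T))) → 2
  (ρ[u/z](π[z](S)) − π[u](ρ[u/x]((R ⋈[d=c] T)))) → 2
  R → 3
  ρ[u/w](R) → 3
  π[u](ρ[u/w](R)) → 3
  ((ρ[u/z](π[z](S)) − π[u](ρ[u/x]((R ⋈[d=c] T)))) ∪ π[u](ρ[u/w](R))) → 5

E1 result:
u
q
t
E2 result:
u
p
q
r
s
t
Witness: ('s',) appears 0× in E1 but 1× in E2.

no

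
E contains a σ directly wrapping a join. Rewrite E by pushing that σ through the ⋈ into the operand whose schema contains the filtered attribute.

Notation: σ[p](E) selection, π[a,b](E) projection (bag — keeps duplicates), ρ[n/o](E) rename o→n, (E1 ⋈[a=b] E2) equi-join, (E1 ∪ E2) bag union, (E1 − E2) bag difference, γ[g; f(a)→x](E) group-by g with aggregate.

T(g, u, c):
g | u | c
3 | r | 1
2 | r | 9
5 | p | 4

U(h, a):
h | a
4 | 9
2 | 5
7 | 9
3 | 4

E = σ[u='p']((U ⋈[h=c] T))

σ filters on u, owned by the right side.
E' = (U ⋈[h=c] σ[u='p'](T))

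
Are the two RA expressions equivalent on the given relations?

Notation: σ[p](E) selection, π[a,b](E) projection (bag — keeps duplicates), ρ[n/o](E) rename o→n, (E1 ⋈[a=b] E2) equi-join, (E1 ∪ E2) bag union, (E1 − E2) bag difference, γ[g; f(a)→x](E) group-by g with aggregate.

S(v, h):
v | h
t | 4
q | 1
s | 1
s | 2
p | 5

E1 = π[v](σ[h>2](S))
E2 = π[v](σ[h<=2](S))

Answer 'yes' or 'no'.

E1 stepwise |·|:
  S → 5
  σ[h>2](S) → 2
  π[v](σ[h>2](S)) → 2
E2 stepwise |·|:
  S → 5
  σ[h<=2](S) → 3
  π[v](σ[h<=2](S)) → 3

E1 result:
v
p
t
E2 result:
v
q
s
s
Witness: ('p',) appears 1× in E1 but 0× in E2.

no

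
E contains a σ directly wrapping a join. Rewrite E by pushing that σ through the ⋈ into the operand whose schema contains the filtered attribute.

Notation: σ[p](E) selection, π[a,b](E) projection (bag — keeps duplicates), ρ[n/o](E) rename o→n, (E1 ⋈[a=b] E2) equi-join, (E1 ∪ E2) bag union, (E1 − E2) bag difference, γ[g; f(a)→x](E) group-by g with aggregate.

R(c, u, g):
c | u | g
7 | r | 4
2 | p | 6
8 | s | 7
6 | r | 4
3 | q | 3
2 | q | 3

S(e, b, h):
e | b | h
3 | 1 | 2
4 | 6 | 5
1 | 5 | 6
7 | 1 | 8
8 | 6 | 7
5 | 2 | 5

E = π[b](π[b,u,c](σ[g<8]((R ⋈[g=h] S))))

σ filters on g, owned by the left side.
E' = π[b](π[b,u,c]((σ[g<8](R) ⋈[g=h] S)))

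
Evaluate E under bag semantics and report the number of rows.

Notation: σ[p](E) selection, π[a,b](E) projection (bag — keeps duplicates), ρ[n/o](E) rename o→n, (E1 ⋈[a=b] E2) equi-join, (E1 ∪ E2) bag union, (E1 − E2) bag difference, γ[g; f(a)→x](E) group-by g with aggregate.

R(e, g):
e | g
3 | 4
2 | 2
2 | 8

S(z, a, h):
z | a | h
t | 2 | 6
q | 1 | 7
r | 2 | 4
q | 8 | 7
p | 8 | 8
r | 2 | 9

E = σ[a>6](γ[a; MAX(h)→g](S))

Stepwise |·|:
  S → 6
  γ[a; MAX(h)→g](S) → 3
  σ[a>6](γ[a; MAX(h)→g](S)) → 1

|E| = 1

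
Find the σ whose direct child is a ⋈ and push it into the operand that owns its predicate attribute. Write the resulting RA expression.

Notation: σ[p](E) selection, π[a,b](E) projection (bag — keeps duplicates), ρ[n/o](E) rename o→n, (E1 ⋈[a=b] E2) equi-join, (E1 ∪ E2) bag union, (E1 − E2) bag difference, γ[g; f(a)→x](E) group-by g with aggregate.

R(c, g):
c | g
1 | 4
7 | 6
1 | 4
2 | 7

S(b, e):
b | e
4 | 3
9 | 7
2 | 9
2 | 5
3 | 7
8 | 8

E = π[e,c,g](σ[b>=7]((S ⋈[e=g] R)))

σ filters on b, owned by the left side.
E' = π[e,c,g]((σ[b>=7](S) ⋈[e=g] R))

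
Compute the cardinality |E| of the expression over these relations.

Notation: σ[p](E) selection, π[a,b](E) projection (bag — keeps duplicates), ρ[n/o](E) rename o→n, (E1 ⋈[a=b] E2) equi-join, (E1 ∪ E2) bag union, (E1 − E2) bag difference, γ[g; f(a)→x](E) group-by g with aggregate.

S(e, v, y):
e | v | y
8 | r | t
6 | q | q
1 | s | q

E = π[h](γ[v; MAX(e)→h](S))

Stepwise |·|:
  S → 3
  γ[v; MAX(e)→h](S) → 3
  π[h](γ[v; MAX(e)→h](S)) → 3

|E| = 3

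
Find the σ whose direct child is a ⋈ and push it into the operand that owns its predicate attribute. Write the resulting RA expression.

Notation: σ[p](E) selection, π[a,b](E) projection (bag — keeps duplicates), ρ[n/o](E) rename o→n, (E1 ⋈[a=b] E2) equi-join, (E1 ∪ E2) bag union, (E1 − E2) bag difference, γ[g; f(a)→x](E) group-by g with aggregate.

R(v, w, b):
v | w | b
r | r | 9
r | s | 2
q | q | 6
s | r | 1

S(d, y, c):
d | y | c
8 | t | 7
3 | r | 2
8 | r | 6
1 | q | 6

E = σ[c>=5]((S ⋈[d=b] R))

σ filters on c, owned by the left side.
E' = (σ[c>=5](S) ⋈[d=b] R)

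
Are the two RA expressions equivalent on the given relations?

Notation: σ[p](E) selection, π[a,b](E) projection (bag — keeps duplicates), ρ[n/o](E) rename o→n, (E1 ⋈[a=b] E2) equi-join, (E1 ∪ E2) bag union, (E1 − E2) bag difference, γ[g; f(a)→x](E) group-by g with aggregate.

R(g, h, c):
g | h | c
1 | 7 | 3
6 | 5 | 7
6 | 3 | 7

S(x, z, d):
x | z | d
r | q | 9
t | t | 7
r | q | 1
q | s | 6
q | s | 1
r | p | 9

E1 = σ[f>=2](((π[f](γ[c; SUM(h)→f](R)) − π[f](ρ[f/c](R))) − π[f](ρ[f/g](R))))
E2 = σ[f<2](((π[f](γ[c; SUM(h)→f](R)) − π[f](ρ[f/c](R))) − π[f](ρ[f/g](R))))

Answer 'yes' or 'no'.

E1 per-node cardinality:
  R → 3
  γ[c; SUM(h)→f](R) → 2
  π[f](γ[c; SUM(h)→f](R)) → 2
  R → 3
  ρ[f/c](R) → 3
  π[f](ρ[f/c](R)) → 3
  (π[f](γ[c; SUM(h)→f](R)) − π[f](ρ[f/c](R))) → 1
  R → 3
  ρ[f/g](R) → 3
  π[f](ρ[f/g](R)) → 3
  ((π[f](γ[c; SUM(h)→f](R)) − π[f](ρ[f/c](R))) − π[f](ρ[f/g](R))) → 1
  σ[f>=2](((π[f](γ[c; SUM(h)→f](R)) − π[f](ρ[f/c](R))) − π[f](ρ[f/g](R)))) → 1
E2 per-node cardinality:
  R → 3
  γ[c; SUM(h)→f](R) → 2
  π[f](γ[c; SUM(h)→f](R)) → 2
  R → 3
  ρ[f/c](R) → 3
  π[f](ρ[f/c](R)) → 3
  (π[f](γ[c; SUM(h)→f](R)) − π[f](ρ[f/c](R))) → 1
  R → 3
  ρ[f/g](R) → 3
  π[f](ρ[f/g](R)) → 3
  ((π[f](γ[c; SUM(h)→f](R)) − π[f](ρ[f/c](R))) − π[f](ρ[f/g](R))) → 1
  σ[f<2](((π[f](γ[c; SUM(h)→f](R)) − π[f](ρ[f/c](R))) − π[f](ρ[f/g](R)))) → 0

E1 result:
f
8
E2 result:
f
(0 rows)
Witness: (8,) appears 1× in E1 but 0× in E2.

no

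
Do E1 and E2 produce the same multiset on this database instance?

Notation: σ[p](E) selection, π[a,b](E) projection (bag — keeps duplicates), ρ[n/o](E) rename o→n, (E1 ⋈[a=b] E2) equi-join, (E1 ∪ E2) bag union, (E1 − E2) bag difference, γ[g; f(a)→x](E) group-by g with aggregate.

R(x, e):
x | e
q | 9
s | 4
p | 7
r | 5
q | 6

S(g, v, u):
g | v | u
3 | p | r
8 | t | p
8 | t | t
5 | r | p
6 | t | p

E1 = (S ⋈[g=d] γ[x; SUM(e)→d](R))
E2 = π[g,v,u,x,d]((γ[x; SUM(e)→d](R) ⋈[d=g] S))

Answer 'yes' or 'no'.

E1 row counts bottom-up:
  S → 5
  R → 5
  γ[x; SUM(e)→d](R) → 4
  (S ⋈[g=d] γ[x; SUM(e)→d](R)) → 1
E2 row counts bottom-up:
  R → 5
  γ[x; SUM(e)→d](R) → 4
  S → 5
  (γ[x; SUM(e)→d](R) ⋈[d=g] S) → 1
  π[g,v,u,x,d]((γ[x; SUM(e)→d](R) ⋈[d=g] S)) → 1

E1 and E2 produce the same multiset:
g | v | u | x | d
5 | r | p | r | 5

yes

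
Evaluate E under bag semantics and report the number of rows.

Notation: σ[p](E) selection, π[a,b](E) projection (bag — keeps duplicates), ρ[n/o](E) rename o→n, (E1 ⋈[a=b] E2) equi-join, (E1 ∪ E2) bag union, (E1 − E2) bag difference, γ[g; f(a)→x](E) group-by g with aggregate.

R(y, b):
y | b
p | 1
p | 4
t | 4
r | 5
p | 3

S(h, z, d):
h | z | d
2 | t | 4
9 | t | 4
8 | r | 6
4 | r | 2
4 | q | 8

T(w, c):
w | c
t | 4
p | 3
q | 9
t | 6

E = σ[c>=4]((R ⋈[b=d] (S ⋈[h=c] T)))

Subexpression sizes:
  R → 5
  S → 5
  T → 4
  (S ⋈[h=c] T) → 3
  (R ⋈[b=d] (S ⋈[h=c] T)) → 2
  σ[c>=4]((R ⋈[b=d] (S ⋈[h=c] T))) → 2

|E| = 2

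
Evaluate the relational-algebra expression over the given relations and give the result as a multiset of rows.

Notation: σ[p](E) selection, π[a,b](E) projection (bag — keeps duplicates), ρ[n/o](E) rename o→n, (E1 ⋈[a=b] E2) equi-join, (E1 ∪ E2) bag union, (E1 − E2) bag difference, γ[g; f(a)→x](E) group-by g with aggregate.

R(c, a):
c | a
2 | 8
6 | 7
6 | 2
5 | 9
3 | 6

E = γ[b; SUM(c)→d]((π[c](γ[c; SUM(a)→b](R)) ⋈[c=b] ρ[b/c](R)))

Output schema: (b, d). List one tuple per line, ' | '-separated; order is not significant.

Subexpression sizes:
  R → 5
  γ[c; SUM(a)→b](R) → 4
  π[c](γ[c; SUM(a)→b](R)) → 4
  R → 5
  ρ[b/c](R) → 5
  (π[c](γ[c; SUM(a)→b](R)) ⋈[c=b] ρ[b/c](R)) → 5
  γ[b; SUM(c)→d]((π[c](γ[c; SUM(a)→b](R)) ⋈[c=b] ρ[b/c](R))) → 4

== RESULT ==
b | d
2 | 2
3 | 3
5 | 5
6 | 12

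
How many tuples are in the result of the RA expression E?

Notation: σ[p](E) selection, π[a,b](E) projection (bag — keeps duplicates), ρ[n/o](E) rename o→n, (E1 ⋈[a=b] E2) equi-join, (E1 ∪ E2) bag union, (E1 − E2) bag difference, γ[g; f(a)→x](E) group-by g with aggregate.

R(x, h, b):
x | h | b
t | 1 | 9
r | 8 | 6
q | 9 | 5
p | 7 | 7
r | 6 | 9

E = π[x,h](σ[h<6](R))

Per-node cardinality:
  R → 5
  σ[h<6](R) → 1
  π[x,h](σ[h<6](R)) → 1

|E| = 1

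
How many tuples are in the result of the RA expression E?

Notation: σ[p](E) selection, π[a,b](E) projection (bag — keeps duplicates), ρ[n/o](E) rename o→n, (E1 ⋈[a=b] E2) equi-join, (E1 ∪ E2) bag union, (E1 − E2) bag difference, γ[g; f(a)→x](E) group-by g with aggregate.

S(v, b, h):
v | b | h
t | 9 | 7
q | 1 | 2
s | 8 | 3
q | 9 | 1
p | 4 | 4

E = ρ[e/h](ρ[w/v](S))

Row counts bottom-up:
  S → 5
  ρ[w/v](S) → 5
  ρ[e/h](ρ[w/v](S)) → 5

|E| = 5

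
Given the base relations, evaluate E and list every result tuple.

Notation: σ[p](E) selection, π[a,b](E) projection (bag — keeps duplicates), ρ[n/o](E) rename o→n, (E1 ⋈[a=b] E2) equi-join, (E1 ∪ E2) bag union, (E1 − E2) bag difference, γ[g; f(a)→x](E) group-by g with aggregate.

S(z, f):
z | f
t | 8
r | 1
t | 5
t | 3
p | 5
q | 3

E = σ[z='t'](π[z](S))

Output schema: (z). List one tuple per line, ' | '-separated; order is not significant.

Stepwise |·|:
  S → 6
  π[z](S) → 6
  σ[z='t'](π[z](S)) → 3

== RESULT ==
z
t
t
t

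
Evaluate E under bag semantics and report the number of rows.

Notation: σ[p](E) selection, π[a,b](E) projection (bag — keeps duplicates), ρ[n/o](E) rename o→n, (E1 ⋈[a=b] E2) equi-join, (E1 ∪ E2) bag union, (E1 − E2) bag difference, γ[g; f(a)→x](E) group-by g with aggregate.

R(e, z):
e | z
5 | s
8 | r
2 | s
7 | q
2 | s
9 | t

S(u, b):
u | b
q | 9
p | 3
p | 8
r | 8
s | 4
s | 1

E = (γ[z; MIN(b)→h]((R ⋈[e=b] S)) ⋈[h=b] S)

Subexpression sizes:
  R → 6
  S → 6
  (R ⋈[e=b] S) → 3
  γ[z; MIN(b)→h]((R ⋈[e=b] S)) → 2
  S → 6
  (γ[z; MIN(b)→h]((R ⋈[e=b] S)) ⋈[h=b] S) → 3

|E| = 3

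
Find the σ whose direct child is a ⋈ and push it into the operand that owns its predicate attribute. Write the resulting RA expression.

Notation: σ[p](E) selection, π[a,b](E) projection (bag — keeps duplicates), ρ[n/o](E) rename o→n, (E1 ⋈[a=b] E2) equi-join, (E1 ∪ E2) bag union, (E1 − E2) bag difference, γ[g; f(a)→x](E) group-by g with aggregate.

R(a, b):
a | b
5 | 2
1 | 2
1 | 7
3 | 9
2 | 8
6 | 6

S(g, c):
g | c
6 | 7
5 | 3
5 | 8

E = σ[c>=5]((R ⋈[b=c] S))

σ filters on c, owned by the right side.
E' = (R ⋈[b=c] σ[c>=5](S))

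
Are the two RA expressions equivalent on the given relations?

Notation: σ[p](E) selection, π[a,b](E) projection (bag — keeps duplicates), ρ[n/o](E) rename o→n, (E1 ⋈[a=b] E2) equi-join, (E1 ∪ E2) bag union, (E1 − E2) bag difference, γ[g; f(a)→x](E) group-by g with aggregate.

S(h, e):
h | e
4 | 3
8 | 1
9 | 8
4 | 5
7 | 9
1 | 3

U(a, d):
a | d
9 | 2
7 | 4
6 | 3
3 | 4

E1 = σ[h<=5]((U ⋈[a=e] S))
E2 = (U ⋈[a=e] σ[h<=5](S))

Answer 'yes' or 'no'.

E1 per-node cardinality:
  U → 4
  S → 6
  (U ⋈[a=e] S) → 3
  σ[h<=5]((U ⋈[a=e] S)) → 2
E2 per-node cardinality:
  U → 4
  S → 6
  σ[h<=5](S) → 3
  (U ⋈[a=e] σ[h<=5](S)) → 2

E1 and E2 produce the same multiset:
a | d | h | e
3 | 4 | 1 | 3
3 | 4 | 4 | 3

yes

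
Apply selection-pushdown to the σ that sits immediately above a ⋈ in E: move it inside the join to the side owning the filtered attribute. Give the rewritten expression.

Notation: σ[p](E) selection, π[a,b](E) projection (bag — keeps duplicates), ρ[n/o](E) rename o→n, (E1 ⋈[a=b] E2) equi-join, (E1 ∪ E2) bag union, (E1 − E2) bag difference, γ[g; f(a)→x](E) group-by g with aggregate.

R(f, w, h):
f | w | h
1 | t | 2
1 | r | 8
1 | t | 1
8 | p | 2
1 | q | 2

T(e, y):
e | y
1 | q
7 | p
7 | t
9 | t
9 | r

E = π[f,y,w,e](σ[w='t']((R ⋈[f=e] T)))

σ filters on w, owned by the left side.
E' = π[f,y,w,e]((σ[w='t'](R) ⋈[f=e] T))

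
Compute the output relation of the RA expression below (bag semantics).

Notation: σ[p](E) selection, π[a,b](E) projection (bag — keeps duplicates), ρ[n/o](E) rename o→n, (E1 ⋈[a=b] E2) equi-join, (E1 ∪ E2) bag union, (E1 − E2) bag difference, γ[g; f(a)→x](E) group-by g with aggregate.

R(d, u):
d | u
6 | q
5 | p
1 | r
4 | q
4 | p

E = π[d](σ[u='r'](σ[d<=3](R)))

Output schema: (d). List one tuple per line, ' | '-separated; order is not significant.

Stepwise |·|:
  R → 5
  σ[d<=3](R) → 1
  σ[u='r'](σ[d<=3](R)) → 1
  π[d](σ[u='r'](σ[d<=3](R))) → 1

== RESULT ==
d
1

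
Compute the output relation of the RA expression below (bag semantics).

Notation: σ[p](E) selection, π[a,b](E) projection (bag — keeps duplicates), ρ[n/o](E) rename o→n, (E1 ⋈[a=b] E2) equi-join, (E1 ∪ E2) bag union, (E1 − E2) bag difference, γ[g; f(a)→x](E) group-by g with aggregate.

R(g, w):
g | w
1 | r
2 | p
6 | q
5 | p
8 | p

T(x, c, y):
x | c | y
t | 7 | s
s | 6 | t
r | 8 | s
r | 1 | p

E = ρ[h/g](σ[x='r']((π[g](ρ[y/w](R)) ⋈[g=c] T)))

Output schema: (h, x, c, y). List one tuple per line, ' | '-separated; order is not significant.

Per-node cardinality:
  R → 5
  ρ[y/w](R) → 5
  π[g](ρ[y/w](R)) → 5
  T → 4
  (π[g](ρ[y/w](R)) ⋈[g=c] T) → 3
  σ[x='r']((π[g](ρ[y/w](R)) ⋈[g=c] T)) → 2
  ρ[h/g](σ[x='r']((π[g](ρ[y/w](R)) ⋈[g=c] T))) → 2

== RESULT ==
h | x | c | y
1 | r | 1 | p
8 | r | 8 | s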